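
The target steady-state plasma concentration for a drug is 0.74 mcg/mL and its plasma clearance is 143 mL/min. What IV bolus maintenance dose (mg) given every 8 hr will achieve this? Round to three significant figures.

Convert clearance: 143 mL/min × 60 min/h ÷ 1000 mL/L = 8.580 L/h
At steady state, dose per interval replaces the amount cleared in that interval: D/τ = CL·Css.
D = CL × Css × τ = 8.580 × 0.74 × 8 = 50.79 mg

50.8 mg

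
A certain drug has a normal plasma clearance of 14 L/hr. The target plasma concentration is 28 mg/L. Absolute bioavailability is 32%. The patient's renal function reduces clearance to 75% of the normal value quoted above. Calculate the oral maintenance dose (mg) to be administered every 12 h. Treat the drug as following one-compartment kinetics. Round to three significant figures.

11000 mg

Patient clearance = 0.75 × 14.00 = 10.50 L/h
D = CL × Css × τ / F = 10.50 × 28 × 12 / 0.32 = 11030 mg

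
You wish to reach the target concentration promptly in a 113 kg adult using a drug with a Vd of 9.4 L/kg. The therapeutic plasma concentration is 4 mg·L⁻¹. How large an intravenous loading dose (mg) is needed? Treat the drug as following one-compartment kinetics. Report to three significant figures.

4250 mg

Vd = 9.4 L/kg × 113 kg = 1062 L
LD = Vd × C = 1062 × 4.000 = 4248 mg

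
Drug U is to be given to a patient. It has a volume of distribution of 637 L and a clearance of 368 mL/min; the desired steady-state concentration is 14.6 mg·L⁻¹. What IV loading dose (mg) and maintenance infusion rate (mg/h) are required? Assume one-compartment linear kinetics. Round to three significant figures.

(a) 9300 mg; (b) 322 mg/h

LD = Vd · C_target = 637.0 × 14.6 = 9300 mg
CL = 368 mL/min = 368 × 0.06 = 22.08 L/h
Infusion rate = 22.08 L/h × 14.6 mg/L = 322.4 mg/h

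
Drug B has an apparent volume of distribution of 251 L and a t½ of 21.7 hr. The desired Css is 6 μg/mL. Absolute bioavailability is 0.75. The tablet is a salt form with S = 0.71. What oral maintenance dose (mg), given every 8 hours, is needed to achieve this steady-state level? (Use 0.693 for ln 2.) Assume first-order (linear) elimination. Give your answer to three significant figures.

CL = ln 2 · Vd / t½ = 0.693 × 251.0 / 21.7 = 8.016 L/h
D = CL × Css × τ / F / S = 8.016 × 6 × 8 / 0.75 / 0.71 = 722.6 mg

723 mg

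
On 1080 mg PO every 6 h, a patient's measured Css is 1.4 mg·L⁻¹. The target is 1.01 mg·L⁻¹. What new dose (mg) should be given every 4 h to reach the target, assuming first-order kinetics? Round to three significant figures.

With linear kinetics, Css is proportional to dose rate (D/τ) at fixed clearance.
D₂ = D₁ × (Css,target / Css,current) × (τ₂/τ₁) = 1080 × (1.01/1.4) × (4/6) = 519.4 mg

519 mg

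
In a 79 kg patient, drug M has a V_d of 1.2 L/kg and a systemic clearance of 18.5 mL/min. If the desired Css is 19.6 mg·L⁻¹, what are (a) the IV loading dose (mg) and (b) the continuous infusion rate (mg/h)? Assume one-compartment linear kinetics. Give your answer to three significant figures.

Total Vd = 1.2 × 79 = 94.80 L
Loading: fill Vd to C_target → 94.80 L × 19.6 mg/L = 1858 mg
CL = 18.5 mL/min = 18.5 × 0.06 = 1.110 L/h
Infusion rate = 1.110 L/h × 19.6 mg/L = 21.76 mg/h

(a) 1860 mg; (b) 21.8 mg/h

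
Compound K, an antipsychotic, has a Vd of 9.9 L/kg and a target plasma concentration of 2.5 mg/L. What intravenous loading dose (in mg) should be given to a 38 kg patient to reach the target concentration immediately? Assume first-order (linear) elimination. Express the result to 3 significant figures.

941 mg

Vd(total) = 38 kg × 9.9 L/kg = 376.2 L
The loading dose fills Vd to the target concentration.
LD = Vd × C = 376.2 × 2.500 = 940.5 mg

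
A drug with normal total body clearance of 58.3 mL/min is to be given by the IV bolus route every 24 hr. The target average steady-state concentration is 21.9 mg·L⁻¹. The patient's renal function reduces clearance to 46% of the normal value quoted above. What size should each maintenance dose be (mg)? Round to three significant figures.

846 mg

Convert clearance: 58.3 mL/min × 60 min/h ÷ 1000 mL/L = 3.498 L/h
Patient clearance = 0.46 × 3.498 = 1.609 L/h
At steady state, dose per interval replaces the amount cleared in that interval: D/τ = CL·Css.
D = CL × Css × τ = 1.609 × 21.9 × 24 = 845.7 mg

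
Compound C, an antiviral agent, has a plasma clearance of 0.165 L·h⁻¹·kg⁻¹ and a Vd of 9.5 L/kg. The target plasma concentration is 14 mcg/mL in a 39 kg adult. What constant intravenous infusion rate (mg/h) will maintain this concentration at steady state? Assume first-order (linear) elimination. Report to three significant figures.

90.1 mg/h

CL = 0.165 L·h⁻¹·kg⁻¹ × 39 kg = 6.435 L/h
At steady state, infusion rate equals elimination rate: rate in = CL × Css.
R₀ = 6.435 × 14 = 90.09 mg/h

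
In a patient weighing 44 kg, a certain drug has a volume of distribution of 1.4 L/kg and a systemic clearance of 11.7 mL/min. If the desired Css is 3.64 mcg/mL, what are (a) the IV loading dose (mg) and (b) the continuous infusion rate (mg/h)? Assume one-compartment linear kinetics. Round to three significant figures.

Total Vd = 1.4 × 44 = 61.60 L
Loading dose = Vd × C = 61.60 × 3.64 = 224.2 mg
Convert clearance: 11.7 mL/min × 60 min/h ÷ 1000 mL/L = 0.7020 L/h
Maintenance infusion rate = CL × Css = 0.7020 × 3.64 = 2.555 mg/h

(a) 224 mg; (b) 2.56 mg/h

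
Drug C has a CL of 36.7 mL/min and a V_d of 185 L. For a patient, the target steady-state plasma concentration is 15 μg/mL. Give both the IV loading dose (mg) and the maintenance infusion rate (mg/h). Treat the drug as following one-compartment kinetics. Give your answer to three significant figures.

(a) 2780 mg; (b) 33.0 mg/h

LD = Vd · C_target = 185.0 × 15 = 2775 mg
CL = 36.7 mL/min × 60/1000 = 2.202 L/h
Maintenance infusion rate = CL × Css = 2.202 × 15 = 33.03 mg/h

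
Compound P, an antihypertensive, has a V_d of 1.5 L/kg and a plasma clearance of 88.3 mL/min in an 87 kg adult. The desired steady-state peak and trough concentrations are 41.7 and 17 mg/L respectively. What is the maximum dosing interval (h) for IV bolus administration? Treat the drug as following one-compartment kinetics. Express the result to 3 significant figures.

22.1 h

Vd = 1.5 L/kg × 87 kg = 130.5 L
Convert clearance: 88.3 mL/min × 60 min/h ÷ 1000 mL/L = 5.298 L/h
k = CL / Vd = 5.298 / 130.5 = 0.04060 h⁻¹
Between IV bolus doses, concentration decays as C = C₀·e^(−kτ), so C_peak/C_trough = e^(kτ).
τ_max = ln(C_peak/C_trough) / k = ln(41.7/17) / 0.04060 = 0.8973 / 0.04060 = 22.10 h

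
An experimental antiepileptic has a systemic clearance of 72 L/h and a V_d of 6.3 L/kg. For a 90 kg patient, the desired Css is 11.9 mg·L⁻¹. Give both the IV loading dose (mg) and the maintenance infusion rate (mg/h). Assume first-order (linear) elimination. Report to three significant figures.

(a) 6750 mg; (b) 857 mg/h

Vd(total) = 90 kg × 6.3 L/kg = 567.0 L
Loading: fill Vd to C_target → 567.0 L × 11.9 mg/L = 6747 mg
Infusion rate = 72.00 L/h × 11.9 mg/L = 856.8 mg/h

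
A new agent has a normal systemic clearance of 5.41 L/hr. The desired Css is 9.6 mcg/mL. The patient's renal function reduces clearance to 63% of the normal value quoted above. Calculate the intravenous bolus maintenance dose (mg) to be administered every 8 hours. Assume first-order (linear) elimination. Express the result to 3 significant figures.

262 mg

Patient clearance = 0.63 × 5.410 = 3.408 L/h
At steady state, dose per interval replaces the amount cleared in that interval: D/τ = CL·Css.
D = CL × Css × τ = 3.408 × 9.6 × 8 = 261.7 mg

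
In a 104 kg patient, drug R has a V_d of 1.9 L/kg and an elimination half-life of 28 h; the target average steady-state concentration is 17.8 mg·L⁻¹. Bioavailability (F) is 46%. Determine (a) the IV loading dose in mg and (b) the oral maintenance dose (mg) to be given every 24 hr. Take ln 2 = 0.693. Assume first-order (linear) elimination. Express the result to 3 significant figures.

(a) 3520 mg; (b) 4540 mg

Vd(total) = 104 kg × 1.9 L/kg = 197.6 L
LD = Vd × C = 197.6 × 17.8 = 3517 mg
CL = 0.693 × Vd / t½ = 0.693 × 197.6 / 28 = 4.891 L/h
D = CL × Css × τ / F = 4.891 × 17.8 × 24 / 0.46 = 4542 mg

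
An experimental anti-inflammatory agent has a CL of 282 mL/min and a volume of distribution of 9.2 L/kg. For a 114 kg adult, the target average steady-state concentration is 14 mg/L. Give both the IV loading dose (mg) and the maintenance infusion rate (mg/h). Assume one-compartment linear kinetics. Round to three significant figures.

Vd(total) = 114 kg × 9.2 L/kg = 1049 L
LD = Vd · C_target = 1049 × 14 = 14690 mg
Convert clearance: 282 mL/min × 60 min/h ÷ 1000 mL/L = 16.92 L/h
Infusion rate = 16.92 L/h × 14 mg/L = 236.9 mg/h

(a) 14700 mg; (b) 237 mg/h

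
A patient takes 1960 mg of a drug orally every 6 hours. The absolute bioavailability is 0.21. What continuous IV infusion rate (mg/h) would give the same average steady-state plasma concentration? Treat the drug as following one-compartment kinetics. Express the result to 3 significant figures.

Equivalent systemic input: infusion rate = F·D/τ.
Rate = 0.21 × 1960 / 6 = 68.60 mg/h

68.6 mg/h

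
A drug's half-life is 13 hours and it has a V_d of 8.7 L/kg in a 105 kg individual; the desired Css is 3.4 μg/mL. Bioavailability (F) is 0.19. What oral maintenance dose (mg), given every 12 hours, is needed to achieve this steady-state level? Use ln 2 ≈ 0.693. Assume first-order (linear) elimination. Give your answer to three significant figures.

Vd(total) = 105 kg × 8.7 L/kg = 913.5 L
CL = ln 2 · Vd / t½ = 0.693 × 913.5 / 13 = 48.70 L/h
D = CL × Css × τ / F = 48.70 × 3.4 × 12 / 0.19 = 10460 mg

10500 mg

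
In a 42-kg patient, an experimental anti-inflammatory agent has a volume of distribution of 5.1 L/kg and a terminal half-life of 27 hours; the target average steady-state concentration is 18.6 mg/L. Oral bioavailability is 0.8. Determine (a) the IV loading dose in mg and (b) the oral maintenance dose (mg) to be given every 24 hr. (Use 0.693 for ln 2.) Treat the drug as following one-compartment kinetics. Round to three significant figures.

Total Vd = 5.1 × 42 = 214.2 L
LD = Vd × C = 214.2 × 18.6 = 3984 mg
CL = 0.693 × Vd / t½ = 0.693 × 214.2 / 27 = 5.498 L/h
D = CL × Css × τ / F = 5.498 × 18.6 × 24 / 0.8 = 3068 mg

(a) 3980 mg; (b) 3070 mg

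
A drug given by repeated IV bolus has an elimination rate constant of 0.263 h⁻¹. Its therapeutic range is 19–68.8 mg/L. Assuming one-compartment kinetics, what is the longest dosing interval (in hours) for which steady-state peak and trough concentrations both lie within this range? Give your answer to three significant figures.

Between IV bolus doses, concentration decays as C = C₀·e^(−kτ), so C_peak/C_trough = e^(kτ).
τ_max = ln(C_peak/C_trough) / k = ln(68.8/19) / 0.2630 = 1.287 / 0.2630 = 4.894 h

4.89 h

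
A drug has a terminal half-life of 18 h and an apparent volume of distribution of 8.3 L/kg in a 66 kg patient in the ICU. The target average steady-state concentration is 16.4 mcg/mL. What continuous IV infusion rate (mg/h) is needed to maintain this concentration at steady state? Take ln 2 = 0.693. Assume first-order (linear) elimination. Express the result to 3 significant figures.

Vd = 8.3 L/kg × 66 kg = 547.8 L
CL = 0.693 × Vd / t½ = 0.693 × 547.8 / 18 = 21.09 L/h
Infusion rate = CL × Css = 21.09 × 16.4 = 345.9 mg/h

346 mg/h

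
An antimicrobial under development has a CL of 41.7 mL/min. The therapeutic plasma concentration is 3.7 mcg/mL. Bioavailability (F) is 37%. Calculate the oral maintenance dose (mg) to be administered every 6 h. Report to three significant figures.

150 mg

Convert clearance: 41.7 mL/min × 60 min/h ÷ 1000 mL/L = 2.502 L/h
D = CL × Css × τ / F = 2.502 × 3.7 × 6 / 0.37 = 150.1 mg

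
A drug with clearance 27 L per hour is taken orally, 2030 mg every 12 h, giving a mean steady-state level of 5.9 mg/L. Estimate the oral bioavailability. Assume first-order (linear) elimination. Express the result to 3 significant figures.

F·D/τ = CL·Css at steady state → F = CL·Css·τ / D.
F = 27 × 5.9 × 12 / 2030 = 0.942

0.942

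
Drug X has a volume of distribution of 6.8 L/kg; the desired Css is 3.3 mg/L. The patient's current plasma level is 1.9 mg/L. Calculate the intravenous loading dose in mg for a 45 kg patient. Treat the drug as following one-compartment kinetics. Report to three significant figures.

Vd = 6.8 L/kg × 45 kg = 306.0 L
Concentration deficit ΔC = 3.3 − 1.9 = 1.400 mg/L
LD = Vd × ΔC = 306.0 × 1.400 = 428.4 mg

428 mg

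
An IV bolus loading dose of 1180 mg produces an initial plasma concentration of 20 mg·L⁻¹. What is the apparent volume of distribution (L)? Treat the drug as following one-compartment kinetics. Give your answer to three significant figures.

59.0 L

Immediately after an IV bolus, C₀ = Dose / Vd, so Vd = Dose / C₀.
Vd = 1180 / 20 = 59.00 L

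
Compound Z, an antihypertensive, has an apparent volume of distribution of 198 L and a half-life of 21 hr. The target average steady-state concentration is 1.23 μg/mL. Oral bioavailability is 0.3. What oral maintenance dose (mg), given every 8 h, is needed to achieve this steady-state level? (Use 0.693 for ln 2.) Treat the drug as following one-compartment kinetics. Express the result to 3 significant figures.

CL = ln 2 · Vd / t½ = 0.693 × 198.0 / 21 = 6.534 L/h
D = CL × Css × τ / F = 6.534 × 1.23 × 8 / 0.3 = 214.3 mg

214 mg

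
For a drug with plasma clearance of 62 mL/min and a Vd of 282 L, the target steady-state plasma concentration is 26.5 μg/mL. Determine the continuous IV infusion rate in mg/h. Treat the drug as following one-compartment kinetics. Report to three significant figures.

98.6 mg/h

Convert clearance: 62 mL/min × 60 min/h ÷ 1000 mL/L = 3.720 L/h
Rate = CL × Css = 3.720 × 26.5 = 98.58 mg/h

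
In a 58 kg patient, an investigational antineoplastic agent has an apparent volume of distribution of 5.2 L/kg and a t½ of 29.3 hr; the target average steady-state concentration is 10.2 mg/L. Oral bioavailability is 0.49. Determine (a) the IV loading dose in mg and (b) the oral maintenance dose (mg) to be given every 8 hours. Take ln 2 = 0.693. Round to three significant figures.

Vd(total) = 58 kg × 5.2 L/kg = 301.6 L
LD = Vd × C = 301.6 × 10.2 = 3076 mg
CL = 0.693 × Vd / t½ = 0.693 × 301.6 / 29.3 = 7.133 L/h
D = CL × Css × τ / F = 7.133 × 10.2 × 8 / 0.49 = 1188 mg

(a) 3080 mg; (b) 1190 mg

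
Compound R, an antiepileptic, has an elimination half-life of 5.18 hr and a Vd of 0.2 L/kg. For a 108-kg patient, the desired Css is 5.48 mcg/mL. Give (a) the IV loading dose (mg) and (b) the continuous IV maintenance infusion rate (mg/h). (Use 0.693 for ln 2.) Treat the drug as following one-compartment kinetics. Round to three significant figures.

(a) 118 mg; (b) 15.8 mg/h

Vd = 0.2 L/kg × 108 kg = 21.60 L
LD = Vd × C = 21.60 × 5.48 = 118.4 mg
CL = 0.693 × Vd / t½ = 0.693 × 21.60 / 5.18 = 2.890 L/h
Infusion rate = CL × Css = 2.890 × 5.48 = 15.84 mg/h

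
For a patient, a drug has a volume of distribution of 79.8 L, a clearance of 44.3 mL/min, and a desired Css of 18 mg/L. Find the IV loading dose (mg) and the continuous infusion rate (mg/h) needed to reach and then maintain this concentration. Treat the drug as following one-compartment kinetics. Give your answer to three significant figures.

Loading: fill Vd to C_target → 79.80 L × 18 mg/L = 1436 mg
CL = 44.3 mL/min × 60/1000 = 2.658 L/h
Infusion rate = 2.658 L/h × 18 mg/L = 47.84 mg/h

(a) 1440 mg; (b) 47.8 mg/h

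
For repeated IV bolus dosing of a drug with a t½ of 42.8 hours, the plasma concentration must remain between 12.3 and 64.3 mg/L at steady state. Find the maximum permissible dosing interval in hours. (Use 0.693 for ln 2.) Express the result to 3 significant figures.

k = 0.693 / t½ = 0.693 / 42.8 = 0.01619 h⁻¹
Between IV bolus doses, concentration decays as C = C₀·e^(−kτ), so C_peak/C_trough = e^(kτ).
τ_max = ln(C_peak/C_trough) / k = ln(64.3/12.3) / 0.01619 = 1.654 / 0.01619 = 102.2 h

102 h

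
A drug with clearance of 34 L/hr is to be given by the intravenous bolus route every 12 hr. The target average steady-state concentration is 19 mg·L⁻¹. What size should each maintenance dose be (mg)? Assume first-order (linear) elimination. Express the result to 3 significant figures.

7750 mg

D = CL × Css × τ = 34.00 × 19 × 12 = 7752 mg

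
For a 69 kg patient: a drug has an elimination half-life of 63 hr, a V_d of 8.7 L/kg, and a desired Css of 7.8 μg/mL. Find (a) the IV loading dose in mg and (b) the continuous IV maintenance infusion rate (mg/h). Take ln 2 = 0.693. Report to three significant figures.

(a) 4680 mg; (b) 51.5 mg/h

Vd = 8.7 L/kg × 69 kg = 600.3 L
LD = Vd × C = 600.3 × 7.8 = 4682 mg
CL = 0.693 × Vd / t½ = 0.693 × 600.3 / 63 = 6.603 L/h
Infusion rate = CL × Css = 6.603 × 7.8 = 51.50 mg/h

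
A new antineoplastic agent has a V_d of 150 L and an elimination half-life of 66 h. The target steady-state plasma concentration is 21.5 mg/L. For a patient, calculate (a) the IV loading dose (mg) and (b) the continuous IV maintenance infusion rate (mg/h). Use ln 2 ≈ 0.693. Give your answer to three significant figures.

LD = Vd × C = 150.0 × 21.5 = 3225 mg
CL = 0.693 × Vd / t½ = 0.693 × 150.0 / 66 = 1.575 L/h
Infusion rate = CL × Css = 1.575 × 21.5 = 33.86 mg/h

(a) 3230 mg; (b) 33.9 mg/h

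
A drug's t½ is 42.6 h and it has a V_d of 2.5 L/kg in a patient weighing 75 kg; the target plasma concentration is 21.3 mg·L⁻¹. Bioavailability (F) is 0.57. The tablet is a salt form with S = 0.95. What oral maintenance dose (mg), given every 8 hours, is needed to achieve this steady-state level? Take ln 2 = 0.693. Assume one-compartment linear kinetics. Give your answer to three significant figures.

960 mg

Vd = 2.5 L/kg × 75 kg = 187.5 L
CL = ln 2 · Vd / t½ = 0.693 × 187.5 / 42.6 = 3.050 L/h
D = CL × Css × τ / F / S = 3.050 × 21.3 × 8 / 0.57 / 0.95 = 959.8 mg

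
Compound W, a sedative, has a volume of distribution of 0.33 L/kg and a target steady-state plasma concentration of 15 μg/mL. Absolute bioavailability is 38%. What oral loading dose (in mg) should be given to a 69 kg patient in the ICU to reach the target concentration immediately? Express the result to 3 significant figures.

Total Vd = 0.33 × 69 = 22.77 L
LD = Vd × C / F = 22.77 × 15.00 / 0.38 = 898.8 mg

899 mg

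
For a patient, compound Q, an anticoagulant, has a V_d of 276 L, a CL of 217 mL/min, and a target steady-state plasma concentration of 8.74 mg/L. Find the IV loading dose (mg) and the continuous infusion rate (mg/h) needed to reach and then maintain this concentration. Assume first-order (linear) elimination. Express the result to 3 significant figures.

(a) 2410 mg; (b) 114 mg/h

LD = Vd · C_target = 276.0 × 8.74 = 2412 mg
CL = 217 mL/min = 217 × 0.06 = 13.02 L/h
Maintenance infusion rate = CL × Css = 13.02 × 8.74 = 113.8 mg/h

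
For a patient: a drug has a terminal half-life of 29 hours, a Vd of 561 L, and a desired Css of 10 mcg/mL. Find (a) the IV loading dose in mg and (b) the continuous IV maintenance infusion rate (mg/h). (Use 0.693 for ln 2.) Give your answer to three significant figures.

(a) 5610 mg; (b) 134 mg/h

LD = Vd × C = 561.0 × 10 = 5610 mg
CL = 0.693 × Vd / t½ = 0.693 × 561.0 / 29 = 13.41 L/h
Infusion rate = CL × Css = 13.41 × 10 = 134.1 mg/h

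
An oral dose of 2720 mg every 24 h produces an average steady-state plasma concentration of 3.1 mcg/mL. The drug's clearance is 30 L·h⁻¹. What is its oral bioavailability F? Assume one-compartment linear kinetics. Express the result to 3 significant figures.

F·D/τ = CL·Css at steady state → F = CL·Css·τ / D.
F = 30 × 3.1 × 24 / 2720 = 0.821

0.821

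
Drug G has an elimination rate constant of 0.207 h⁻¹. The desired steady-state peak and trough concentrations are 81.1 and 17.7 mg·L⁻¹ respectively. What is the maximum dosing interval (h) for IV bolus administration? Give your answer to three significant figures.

7.35 h

Between IV bolus doses, concentration decays as C = C₀·e^(−kτ), so C_peak/C_trough = e^(kτ).
τ_max = ln(C_peak/C_trough) / k = ln(81.1/17.7) / 0.2070 = 1.522 / 0.2070 = 7.353 h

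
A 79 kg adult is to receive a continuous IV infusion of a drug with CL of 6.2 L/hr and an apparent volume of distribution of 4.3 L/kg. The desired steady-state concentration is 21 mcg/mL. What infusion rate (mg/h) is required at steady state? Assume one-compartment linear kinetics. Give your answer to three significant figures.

Vd does not affect the maintenance rate; only clearance governs steady-state input.
Rate = CL × Css = 6.200 × 21 = 130.2 mg/h

130 mg/h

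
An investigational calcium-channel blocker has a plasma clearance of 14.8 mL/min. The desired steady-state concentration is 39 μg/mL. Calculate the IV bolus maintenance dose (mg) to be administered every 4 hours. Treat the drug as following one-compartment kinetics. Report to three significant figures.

139 mg

Convert clearance: 14.8 mL/min × 60 min/h ÷ 1000 mL/L = 0.8880 L/h
At steady state, dose per interval replaces the amount cleared in that interval: D/τ = CL·Css.
D = CL × Css × τ = 0.8880 × 39 × 4 = 138.5 mg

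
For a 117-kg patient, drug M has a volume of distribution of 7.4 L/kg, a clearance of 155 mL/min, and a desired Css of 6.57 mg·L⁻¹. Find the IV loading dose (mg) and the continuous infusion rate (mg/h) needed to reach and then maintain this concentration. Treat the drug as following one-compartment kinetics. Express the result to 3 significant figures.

(a) 5690 mg; (b) 61.1 mg/h

Vd(total) = 117 kg × 7.4 L/kg = 865.8 L
Loading dose = Vd × C = 865.8 × 6.57 = 5688 mg
CL = 155 mL/min = 155 × 0.06 = 9.300 L/h
Maintenance infusion rate = CL × Css = 9.300 × 6.57 = 61.10 mg/h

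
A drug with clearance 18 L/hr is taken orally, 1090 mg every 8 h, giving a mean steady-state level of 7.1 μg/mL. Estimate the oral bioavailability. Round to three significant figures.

F·D/τ = CL·Css at steady state → F = CL·Css·τ / D.
F = 18 × 7.1 × 8 / 1090 = 0.938

0.938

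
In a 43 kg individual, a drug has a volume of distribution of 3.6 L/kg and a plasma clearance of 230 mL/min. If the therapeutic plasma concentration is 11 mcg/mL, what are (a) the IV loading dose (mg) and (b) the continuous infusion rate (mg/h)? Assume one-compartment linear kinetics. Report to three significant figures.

(a) 1700 mg; (b) 152 mg/h

Vd(total) = 43 kg × 3.6 L/kg = 154.8 L
LD = Vd · C_target = 154.8 × 11 = 1703 mg
Convert clearance: 230 mL/min × 60 min/h ÷ 1000 mL/L = 13.80 L/h
Maintenance: replace elimination → rate = CL × Css = 13.80 × 11 = 151.8 mg/h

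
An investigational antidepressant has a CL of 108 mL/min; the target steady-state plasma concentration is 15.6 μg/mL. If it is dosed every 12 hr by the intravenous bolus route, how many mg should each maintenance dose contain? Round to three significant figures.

1210 mg

Convert clearance: 108 mL/min × 60 min/h ÷ 1000 mL/L = 6.480 L/h
D = CL × Css × τ = 6.480 × 15.6 × 12 = 1213 mg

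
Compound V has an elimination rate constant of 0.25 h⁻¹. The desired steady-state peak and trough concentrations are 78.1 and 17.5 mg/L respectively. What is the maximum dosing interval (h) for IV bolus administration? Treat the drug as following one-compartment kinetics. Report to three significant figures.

Between IV bolus doses, concentration decays as C = C₀·e^(−kτ), so C_peak/C_trough = e^(kτ).
τ_max = ln(C_peak/C_trough) / k = ln(78.1/17.5) / 0.2500 = 1.496 / 0.2500 = 5.984 h

5.98 h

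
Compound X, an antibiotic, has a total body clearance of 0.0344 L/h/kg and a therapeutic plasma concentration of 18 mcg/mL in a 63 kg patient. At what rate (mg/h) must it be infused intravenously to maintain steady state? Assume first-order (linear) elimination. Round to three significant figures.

CL = 0.0344 L/h/kg × 63 kg = 2.167 L/h
At steady state, infusion rate equals elimination rate: rate in = CL × Css.
R₀ = 2.167 × 18 = 39.01 mg/h

39.0 mg/h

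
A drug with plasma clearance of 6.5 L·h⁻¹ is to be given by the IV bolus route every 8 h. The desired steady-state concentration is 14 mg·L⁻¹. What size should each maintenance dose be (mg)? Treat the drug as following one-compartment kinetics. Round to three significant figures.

728 mg

D = CL × Css × τ = 6.500 × 14 × 8 = 728.0 mg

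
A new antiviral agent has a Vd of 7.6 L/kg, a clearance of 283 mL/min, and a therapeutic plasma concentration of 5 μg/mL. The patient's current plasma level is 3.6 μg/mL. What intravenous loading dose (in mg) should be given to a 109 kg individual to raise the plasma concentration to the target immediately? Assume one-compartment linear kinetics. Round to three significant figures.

1160 mg

Vd = 7.6 L/kg × 109 kg = 828.4 L
The loading dose fills Vd to the target concentration; clearance is irrelevant here.
Concentration deficit ΔC = 5 − 3.6 = 1.400 mg/L
LD = Vd × ΔC = 828.4 × 1.400 = 1160 mg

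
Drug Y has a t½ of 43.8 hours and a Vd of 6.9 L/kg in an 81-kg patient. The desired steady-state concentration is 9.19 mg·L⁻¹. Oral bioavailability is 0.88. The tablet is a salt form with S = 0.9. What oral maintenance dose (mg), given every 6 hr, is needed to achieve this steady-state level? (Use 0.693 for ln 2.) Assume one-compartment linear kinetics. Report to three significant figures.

Total Vd = 6.9 × 81 = 558.9 L
k = 0.693/43.8 = 0.01582 h⁻¹, so CL = k·Vd = 0.01582 × 558.9 = 8.842 L/h
D = CL × Css × τ / F / S = 8.842 × 9.19 × 6 / 0.88 / 0.9 = 615.6 mg

616 mg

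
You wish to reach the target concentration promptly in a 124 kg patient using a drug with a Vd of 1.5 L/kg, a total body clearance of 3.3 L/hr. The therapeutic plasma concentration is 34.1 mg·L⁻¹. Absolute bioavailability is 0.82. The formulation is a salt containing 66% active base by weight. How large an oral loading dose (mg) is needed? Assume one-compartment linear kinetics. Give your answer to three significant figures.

11700 mg

Vd = 1.5 L/kg × 124 kg = 186.0 L
LD is governed by Vd — clearance does not enter the loading-dose calculation.
LD = Vd × C / F / S = 186.0 × 34.10 / 0.82 / 0.66 = 11720 mg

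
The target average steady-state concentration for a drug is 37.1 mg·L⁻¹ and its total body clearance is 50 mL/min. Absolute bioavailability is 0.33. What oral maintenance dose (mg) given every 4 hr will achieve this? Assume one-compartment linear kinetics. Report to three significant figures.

CL = 50 mL/min × 60/1000 = 3.000 L/h
D = CL × Css × τ / F = 3.000 × 37.1 × 4 / 0.33 = 1349 mg

1350 mg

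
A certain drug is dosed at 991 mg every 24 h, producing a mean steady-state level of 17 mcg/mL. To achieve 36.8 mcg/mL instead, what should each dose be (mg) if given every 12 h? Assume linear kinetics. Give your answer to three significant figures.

With linear kinetics, Css is proportional to dose rate (D/τ) at fixed clearance.
D₂ = D₁ × (Css,target / Css,current) × (τ₂/τ₁) = 991 × (36.8/17) × (12/24) = 1073 mg

1070 mg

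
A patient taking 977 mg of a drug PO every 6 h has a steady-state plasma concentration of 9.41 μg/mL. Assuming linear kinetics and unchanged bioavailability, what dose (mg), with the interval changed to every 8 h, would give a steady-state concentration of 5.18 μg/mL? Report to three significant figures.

717 mg

For first-order elimination, Css ∝ F·D/(CL·τ); F and CL are unchanged, so Css ∝ D/τ.
D₂ = D₁ × (Css,target / Css,current) × (τ₂/τ₁) = 977 × (5.18/9.41) × (8/6) = 717.1 mg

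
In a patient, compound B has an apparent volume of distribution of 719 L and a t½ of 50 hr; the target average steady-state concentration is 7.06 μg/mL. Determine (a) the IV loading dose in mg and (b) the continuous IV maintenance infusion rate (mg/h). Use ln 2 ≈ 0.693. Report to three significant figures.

LD = Vd × C = 719.0 × 7.06 = 5076 mg
CL = 0.693 × Vd / t½ = 0.693 × 719.0 / 50 = 9.965 L/h
Infusion rate = CL × Css = 9.965 × 7.06 = 70.35 mg/h

(a) 5080 mg; (b) 70.4 mg/h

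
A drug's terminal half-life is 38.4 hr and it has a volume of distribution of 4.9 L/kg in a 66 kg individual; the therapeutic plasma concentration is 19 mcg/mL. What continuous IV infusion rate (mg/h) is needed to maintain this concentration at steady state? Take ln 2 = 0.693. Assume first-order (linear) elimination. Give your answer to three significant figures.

Vd = 4.9 L/kg × 66 kg = 323.4 L
CL = 0.693 × Vd / t½ = 0.693 × 323.4 / 38.4 = 5.836 L/h
Infusion rate = CL × Css = 5.836 × 19 = 110.9 mg/h

111 mg/h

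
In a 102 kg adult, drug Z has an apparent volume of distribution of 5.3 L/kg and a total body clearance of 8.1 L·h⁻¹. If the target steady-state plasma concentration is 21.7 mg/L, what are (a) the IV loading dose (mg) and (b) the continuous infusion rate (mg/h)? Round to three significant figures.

(a) 11700 mg; (b) 176 mg/h

Total Vd = 5.3 × 102 = 540.6 L
Loading: fill Vd to C_target → 540.6 L × 21.7 mg/L = 11730 mg
Infusion rate = 8.100 L/h × 21.7 mg/L = 175.8 mg/h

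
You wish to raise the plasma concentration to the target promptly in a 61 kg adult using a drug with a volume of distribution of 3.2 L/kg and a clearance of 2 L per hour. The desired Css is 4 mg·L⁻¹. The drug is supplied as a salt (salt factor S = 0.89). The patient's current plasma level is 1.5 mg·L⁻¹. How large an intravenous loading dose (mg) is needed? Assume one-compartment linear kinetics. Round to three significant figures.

Total Vd = 3.2 × 61 = 195.2 L
Concentration deficit ΔC = 4 − 1.5 = 2.500 mg/L
LD = Vd × ΔC / S = 195.2 × 2.500 / 0.89 = 548.3 mg

548 mg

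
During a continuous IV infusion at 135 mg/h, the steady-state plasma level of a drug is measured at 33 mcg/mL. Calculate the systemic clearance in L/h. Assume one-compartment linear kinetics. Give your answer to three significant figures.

At steady state, infusion rate = CL × Css, so CL = rate / Css.
CL = 135 / 33 = 4.091 L/h

4.09 L/h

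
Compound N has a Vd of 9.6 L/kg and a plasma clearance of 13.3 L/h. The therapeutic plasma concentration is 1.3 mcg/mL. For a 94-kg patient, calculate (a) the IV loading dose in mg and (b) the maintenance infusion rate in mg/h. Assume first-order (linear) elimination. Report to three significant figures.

Vd = 9.6 L/kg × 94 kg = 902.4 L
LD = Vd · C_target = 902.4 × 1.3 = 1173 mg
Maintenance infusion rate = CL × Css = 13.30 × 1.3 = 17.29 mg/h

(a) 1170 mg; (b) 17.3 mg/h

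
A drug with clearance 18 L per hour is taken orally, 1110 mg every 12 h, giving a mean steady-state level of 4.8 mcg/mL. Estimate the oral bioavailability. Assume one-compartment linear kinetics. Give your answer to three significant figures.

0.934

F·D/τ = CL·Css at steady state → F = CL·Css·τ / D.
F = 18 × 4.8 × 12 / 1110 = 0.934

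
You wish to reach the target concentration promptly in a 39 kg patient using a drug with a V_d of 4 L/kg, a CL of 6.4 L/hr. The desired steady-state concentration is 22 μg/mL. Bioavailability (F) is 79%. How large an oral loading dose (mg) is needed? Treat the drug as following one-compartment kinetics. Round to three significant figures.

4340 mg

Total Vd = 4 × 39 = 156.0 L
LD = Vd × C / F = 156.0 × 22.00 / 0.79 = 4344 mg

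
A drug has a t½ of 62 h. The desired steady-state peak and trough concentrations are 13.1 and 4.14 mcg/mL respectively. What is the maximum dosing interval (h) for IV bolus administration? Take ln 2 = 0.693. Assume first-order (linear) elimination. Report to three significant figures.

k = 0.693 / t½ = 0.693 / 62 = 0.01118 h⁻¹
Between IV bolus doses, concentration decays as C = C₀·e^(−kτ), so C_peak/C_trough = e^(kτ).
τ_max = ln(C_peak/C_trough) / k = ln(13.1/4.14) / 0.01118 = 1.152 / 0.01118 = 103.0 h

103 h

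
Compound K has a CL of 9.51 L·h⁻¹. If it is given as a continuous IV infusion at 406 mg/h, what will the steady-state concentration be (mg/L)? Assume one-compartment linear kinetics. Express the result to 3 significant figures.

Css = rate / CL = 406 / 9.510 = 42.69 mg/L

42.7 mg/L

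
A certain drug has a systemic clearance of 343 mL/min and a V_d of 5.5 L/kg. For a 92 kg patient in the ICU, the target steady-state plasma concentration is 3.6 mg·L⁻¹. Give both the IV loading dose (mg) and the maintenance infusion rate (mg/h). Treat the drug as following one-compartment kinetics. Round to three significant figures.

(a) 1820 mg; (b) 74.1 mg/h

Total Vd = 5.5 × 92 = 506.0 L
Loading: fill Vd to C_target → 506.0 L × 3.6 mg/L = 1822 mg
CL = 343 mL/min × 60/1000 = 20.58 L/h
Maintenance infusion rate = CL × Css = 20.58 × 3.6 = 74.09 mg/h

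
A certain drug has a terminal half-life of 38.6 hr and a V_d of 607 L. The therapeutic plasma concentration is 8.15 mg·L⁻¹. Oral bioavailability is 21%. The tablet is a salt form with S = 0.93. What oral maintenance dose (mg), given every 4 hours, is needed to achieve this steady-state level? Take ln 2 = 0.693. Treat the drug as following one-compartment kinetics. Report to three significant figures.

CL = 0.693 × Vd / t½ = 0.693 × 607.0 / 38.6 = 10.90 L/h
D = CL × Css × τ / F / S = 10.90 × 8.15 × 4 / 0.21 / 0.93 = 1819 mg

1820 mg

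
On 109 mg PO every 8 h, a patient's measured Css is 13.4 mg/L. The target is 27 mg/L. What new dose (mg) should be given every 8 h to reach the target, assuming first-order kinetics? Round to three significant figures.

For first-order elimination, Css ∝ F·D/(CL·τ); F and CL are unchanged, so Css ∝ D/τ.
D₂ = D₁ × (Css,target / Css,current) = 109 × 27/13.4 = 219.6 mg

220 mg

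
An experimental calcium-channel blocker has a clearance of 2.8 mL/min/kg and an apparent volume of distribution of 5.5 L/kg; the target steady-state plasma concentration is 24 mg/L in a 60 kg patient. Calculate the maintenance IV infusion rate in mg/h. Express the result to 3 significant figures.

CL = 2.8 mL/min/kg × 60 kg = 168.0 mL/min = 168.0 × 60/1000 = 10.08 L/h
R₀ = 10.08 × 24 = 241.9 mg/h

242 mg/h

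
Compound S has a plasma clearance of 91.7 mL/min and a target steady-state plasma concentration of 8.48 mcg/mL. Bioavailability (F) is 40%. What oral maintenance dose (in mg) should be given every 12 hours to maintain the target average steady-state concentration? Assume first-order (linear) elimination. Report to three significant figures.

CL = 91.7 mL/min = 91.7 × 0.06 = 5.502 L/h
D = CL × Css × τ / F = 5.502 × 8.48 × 12 / 0.4 = 1400 mg

1400 mg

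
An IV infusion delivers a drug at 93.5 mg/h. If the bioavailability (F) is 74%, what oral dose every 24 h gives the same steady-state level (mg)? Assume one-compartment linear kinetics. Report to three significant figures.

3030 mg

To maintain the same Css, the systemic dosing rate must be unchanged: F·D/τ = infusion rate.
D = rate × τ / F = 93.5 × 24 / 0.74 = 3032 mg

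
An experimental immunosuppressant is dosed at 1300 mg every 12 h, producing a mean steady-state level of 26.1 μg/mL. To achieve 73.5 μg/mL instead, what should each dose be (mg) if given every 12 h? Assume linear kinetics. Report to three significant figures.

3660 mg

For first-order elimination, Css ∝ F·D/(CL·τ); F and CL are unchanged, so Css ∝ D/τ.
D₂ = D₁ × (Css,target / Css,current) = 1300 × 73.5/26.1 = 3661 mg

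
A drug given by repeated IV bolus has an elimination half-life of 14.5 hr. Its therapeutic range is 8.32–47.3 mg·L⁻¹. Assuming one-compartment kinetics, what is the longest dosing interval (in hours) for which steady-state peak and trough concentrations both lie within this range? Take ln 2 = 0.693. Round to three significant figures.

36.4 h

k = 0.693 / t½ = 0.693 / 14.5 = 0.04779 h⁻¹
Between IV bolus doses, concentration decays as C = C₀·e^(−kτ), so C_peak/C_trough = e^(kτ).
τ_max = ln(C_peak/C_trough) / k = ln(47.3/8.32) / 0.04779 = 1.738 / 0.04779 = 36.37 h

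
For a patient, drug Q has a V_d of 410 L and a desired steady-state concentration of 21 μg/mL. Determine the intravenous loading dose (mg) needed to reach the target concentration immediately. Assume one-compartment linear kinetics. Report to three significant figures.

8610 mg

The loading dose fills Vd to the target concentration.
LD = Vd × C = 410.0 × 21.00 = 8610 mg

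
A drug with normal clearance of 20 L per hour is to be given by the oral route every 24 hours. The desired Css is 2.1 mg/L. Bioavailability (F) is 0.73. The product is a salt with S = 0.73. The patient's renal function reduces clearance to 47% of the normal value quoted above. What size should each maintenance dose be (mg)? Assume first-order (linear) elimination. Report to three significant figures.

Patient clearance = 0.47 × 20.00 = 9.400 L/h
D = CL × Css × τ / F / S = 9.400 × 2.1 × 24 / 0.73 / 0.73 = 889.0 mg

889 mg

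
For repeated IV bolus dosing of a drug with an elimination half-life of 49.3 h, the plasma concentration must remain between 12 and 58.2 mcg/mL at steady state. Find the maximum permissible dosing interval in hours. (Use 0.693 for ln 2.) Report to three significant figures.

112 h

k = 0.693 / t½ = 0.693 / 49.3 = 0.01406 h⁻¹
Between IV bolus doses, concentration decays as C = C₀·e^(−kτ), so C_peak/C_trough = e^(kτ).
τ_max = ln(C_peak/C_trough) / k = ln(58.2/12) / 0.01406 = 1.579 / 0.01406 = 112.3 h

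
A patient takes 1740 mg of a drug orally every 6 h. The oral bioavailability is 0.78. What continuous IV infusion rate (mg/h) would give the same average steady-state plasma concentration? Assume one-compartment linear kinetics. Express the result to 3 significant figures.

Equivalent systemic input: infusion rate = F·D/τ.
Rate = 0.78 × 1740 / 6 = 226.2 mg/h

226 mg/h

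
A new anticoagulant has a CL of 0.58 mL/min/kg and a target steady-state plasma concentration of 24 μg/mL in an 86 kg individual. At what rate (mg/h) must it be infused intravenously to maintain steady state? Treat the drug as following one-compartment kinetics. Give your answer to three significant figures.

CL = 0.58 mL/min/kg × 86 kg = 49.88 mL/min = 49.88 × 60/1000 = 2.993 L/h
Infusion rate = CL · Css = 2.993 L/h × 24 mg/L = 71.83 mg/h

71.8 mg/h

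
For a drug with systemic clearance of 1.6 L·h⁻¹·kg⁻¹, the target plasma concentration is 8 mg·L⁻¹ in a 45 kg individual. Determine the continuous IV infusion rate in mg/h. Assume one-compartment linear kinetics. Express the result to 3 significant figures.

576 mg/h

CL = 1.6 L·h⁻¹·kg⁻¹ × 45 kg = 72.00 L/h
At steady state, infusion rate equals elimination rate: rate in = CL × Css.
Infusion rate = CL · Css = 72.00 L/h × 8 mg/L = 576.0 mg/h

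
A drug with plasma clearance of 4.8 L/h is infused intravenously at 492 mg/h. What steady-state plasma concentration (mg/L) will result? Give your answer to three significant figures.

Css = rate / CL = 492 / 4.800 = 102.5 mg/L

103 mg/L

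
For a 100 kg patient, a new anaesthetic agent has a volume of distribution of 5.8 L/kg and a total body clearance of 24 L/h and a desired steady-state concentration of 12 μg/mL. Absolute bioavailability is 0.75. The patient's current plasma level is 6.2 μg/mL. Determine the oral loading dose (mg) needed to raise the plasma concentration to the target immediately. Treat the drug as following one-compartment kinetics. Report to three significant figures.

4490 mg

Total Vd = 5.8 × 100 = 580.0 L
Concentration deficit ΔC = 12 − 6.2 = 5.800 mg/L
LD = Vd × ΔC / F = 580.0 × 5.800 / 0.75 = 4485 mg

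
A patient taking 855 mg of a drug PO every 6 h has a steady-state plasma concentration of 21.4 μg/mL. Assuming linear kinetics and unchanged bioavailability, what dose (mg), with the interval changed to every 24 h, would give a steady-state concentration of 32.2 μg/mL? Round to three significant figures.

For first-order elimination, Css ∝ F·D/(CL·τ); F and CL are unchanged, so Css ∝ D/τ.
D₂ = D₁ × (Css,target / Css,current) × (τ₂/τ₁) = 855 × (32.2/21.4) × (24/6) = 5146 mg

5150 mg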